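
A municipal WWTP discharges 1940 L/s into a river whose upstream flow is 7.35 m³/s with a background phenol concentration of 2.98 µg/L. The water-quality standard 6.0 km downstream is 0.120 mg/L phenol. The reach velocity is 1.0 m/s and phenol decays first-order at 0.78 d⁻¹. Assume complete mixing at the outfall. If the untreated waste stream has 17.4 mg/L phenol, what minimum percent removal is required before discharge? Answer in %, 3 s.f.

1940 L/s = 1.94 m³/s.
2.98 µg/L = 0.00298 mg/L.
Travel time to the compliance point: t = 6000/1.0 = 6000 s = 0.06944 d; decay factor exp(−0.78·0.06944) = 0.9473.
So the concentration just after mixing may be at most 0.12/0.9473 = 0.1267 mg/L.
Mass balance: 0.1267·9.29 = 1.94·Cₑ + 7.35·0.00298.
Cₑ = (1.177 − 0.0219) / 1.94 = 0.5953 mg/L.
Required removal = 1 − 0.5953/17.4 = 96.58 %.

96.6 %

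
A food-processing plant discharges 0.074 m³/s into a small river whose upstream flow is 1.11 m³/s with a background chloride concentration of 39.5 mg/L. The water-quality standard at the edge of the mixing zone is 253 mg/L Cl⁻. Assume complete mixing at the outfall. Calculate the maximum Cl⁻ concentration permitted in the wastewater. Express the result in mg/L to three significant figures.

Mass balance: 253·1.184 = 0.074·Cₑ + 1.11·39.5.
Cₑ = (299.6 − 43.85) / 0.074 = 3456 mg/L.

3460 mg/L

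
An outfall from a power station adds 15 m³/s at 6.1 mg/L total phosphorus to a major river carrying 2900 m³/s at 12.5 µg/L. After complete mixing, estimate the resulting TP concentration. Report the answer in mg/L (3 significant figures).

0.0438 mg/L

12.5 µg/L = 0.0125 mg/L.
Flow-weighted mixing gives C = (15·6.1 + 2900·0.0125) / (15 + 2900) = 127.8/2915 = 0.04383 mg/L.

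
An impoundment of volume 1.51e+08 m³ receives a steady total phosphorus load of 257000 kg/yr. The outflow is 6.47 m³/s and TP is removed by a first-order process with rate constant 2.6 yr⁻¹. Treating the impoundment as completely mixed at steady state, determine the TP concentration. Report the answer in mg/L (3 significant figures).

Outflow Q = 6.47 m³/s × 3.156e+07 s/yr = 2.042e+08 m³/yr.
Steady-state CSTR mass balance: W = Q·C + k·V·C, so C = W/(Q + kV).
Q + kV = 2.042e+08 + 2.6·1.51e+08 = 5.968e+08 m³/yr.
C = 257000/5.968e+08 = 0.0004306 kg/m³ = 0.4306 mg/L.

0.431 mg/L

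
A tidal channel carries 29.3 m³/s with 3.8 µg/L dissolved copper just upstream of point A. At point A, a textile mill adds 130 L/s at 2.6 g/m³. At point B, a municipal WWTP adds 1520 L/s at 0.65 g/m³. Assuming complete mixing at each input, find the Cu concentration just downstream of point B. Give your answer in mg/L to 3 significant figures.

3.8 µg/L = 0.0038 mg/L.
130 L/s = 0.13 m³/s.
After input A: C = (29.3·0.0038 + 0.13·2.6) / 29.43 = 0.01527 mg/L.
1520 L/s = 1.52 m³/s.
After input B: C = (29.43·0.01527 + 1.52·0.65) / 30.95 = 0.04644 mg/L.

0.0464 mg/L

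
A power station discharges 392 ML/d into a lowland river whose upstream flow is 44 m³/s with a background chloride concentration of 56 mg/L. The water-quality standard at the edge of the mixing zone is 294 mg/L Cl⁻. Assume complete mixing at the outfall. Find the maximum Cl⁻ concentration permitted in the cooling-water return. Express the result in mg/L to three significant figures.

2600 mg/L

392 ML/d = 4.537 m³/s.
Mass balance: 294·48.54 = 4.537·Cₑ + 44·56.
Cₑ = (1.427e+04 − 2464) / 4.537 = 2602 mg/L.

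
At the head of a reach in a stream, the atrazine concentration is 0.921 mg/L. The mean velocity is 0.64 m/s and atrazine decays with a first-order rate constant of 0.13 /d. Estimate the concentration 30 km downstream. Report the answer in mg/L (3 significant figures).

Travel time t = 30 km / 0.64 m/s = 3e+04/0.64 = 4.688e+04 s = 0.5425 d.
First-order decay: C = 0.921·exp(−0.13·0.5425) = 0.921·0.9319 = 0.8583 mg/L.

0.858 mg/L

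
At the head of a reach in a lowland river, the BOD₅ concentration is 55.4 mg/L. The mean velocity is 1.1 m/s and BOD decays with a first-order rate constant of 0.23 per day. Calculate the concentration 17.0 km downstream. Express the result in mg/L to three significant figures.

53.2 mg/L

Travel time t = 17.0 km / 1.1 m/s = 1.7e+04/1.1 = 1.545e+04 s = 0.1789 d.
First-order decay: C = 55.4·exp(−0.23·0.1789) = 55.4·0.9597 = 53.17 mg/L.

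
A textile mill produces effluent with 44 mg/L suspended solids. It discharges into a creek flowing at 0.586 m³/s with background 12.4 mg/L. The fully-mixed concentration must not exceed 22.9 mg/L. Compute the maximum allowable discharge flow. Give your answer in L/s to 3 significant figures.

292 L/s

Mass balance at complete mixing: C_std·(Q_w + Q_r) = Q_w·C_e + Q_r·C_b.
Rearranging, Q_w = Q_r·(C_std − C_b)/(C_e − C_std) = 0.586·(22.9 − 12.4) / (44 − 22.9) = 0.2916 m³/s.
= 291.6 L/s.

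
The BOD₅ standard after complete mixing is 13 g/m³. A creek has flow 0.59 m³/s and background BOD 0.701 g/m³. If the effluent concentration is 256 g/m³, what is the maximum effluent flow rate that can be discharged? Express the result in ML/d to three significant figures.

Mass balance at complete mixing: C_std·(Q_w + Q_r) = Q_w·C_e + Q_r·C_b.
Rearranging, Q_w = Q_r·(C_std − C_b)/(C_e − C_std) = 0.59·(13 − 0.701) / (256 − 13) = 0.02986 m³/s.
= 2.58 ML/d.

2.58 ML/d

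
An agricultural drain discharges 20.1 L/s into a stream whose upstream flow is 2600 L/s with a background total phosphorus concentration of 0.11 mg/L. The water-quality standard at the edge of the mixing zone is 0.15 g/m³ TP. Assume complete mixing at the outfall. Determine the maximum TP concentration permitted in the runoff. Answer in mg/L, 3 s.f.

5.32 mg/L

20.1 L/s = 0.0201 m³/s.
2600 L/s = 2.6 m³/s.
Mass balance: 0.15·2.62 = 0.0201·Cₑ + 2.6·0.11.
Cₑ = (0.393 − 0.286) / 0.0201 = 5.324 mg/L.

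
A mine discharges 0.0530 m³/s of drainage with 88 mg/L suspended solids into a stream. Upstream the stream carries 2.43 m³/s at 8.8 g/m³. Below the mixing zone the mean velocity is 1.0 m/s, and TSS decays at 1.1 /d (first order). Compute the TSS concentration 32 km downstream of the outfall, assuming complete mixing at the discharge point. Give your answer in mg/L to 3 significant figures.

After complete mixing, C₀ = (0.053·88 + 2.43·8.8) / 2.483 = 10.49 mg/L.
Travel time t = 3.2e+04 m / 1.0 m/s = 3.2e+04 s = 0.3704 d.
C = 10.49·exp(−1.1·0.3704) = 10.49·0.6654 = 6.98 mg/L.

6.98 mg/L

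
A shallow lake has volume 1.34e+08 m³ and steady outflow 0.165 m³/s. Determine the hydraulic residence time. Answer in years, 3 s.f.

25.7 yr

Q = 0.165 m³/s × 3.156e+07 s/yr = 5.207e+06 m³/yr.
Hydraulic residence time τ = V/Q = 1.34e+08/5.207e+06 = 25.73 yr.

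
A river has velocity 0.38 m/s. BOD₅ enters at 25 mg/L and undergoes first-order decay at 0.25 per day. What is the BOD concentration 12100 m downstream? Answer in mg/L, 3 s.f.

22.8 mg/L

Travel time t = 12100 m / 0.38 m/s = 1.21e+04/0.38 = 3.184e+04 s = 0.3685 d.
First-order decay: C = 25·exp(−0.25·0.3685) = 25·0.912 = 22.8 mg/L.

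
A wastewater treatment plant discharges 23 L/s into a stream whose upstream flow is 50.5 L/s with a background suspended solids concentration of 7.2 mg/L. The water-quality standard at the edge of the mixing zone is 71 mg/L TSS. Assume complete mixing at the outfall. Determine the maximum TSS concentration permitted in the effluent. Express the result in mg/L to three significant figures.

211 mg/L

23 L/s = 0.023 m³/s.
50.5 L/s = 0.0505 m³/s.
Mass balance: 71·0.0735 = 0.023·Cₑ + 0.0505·7.2.
Cₑ = (5.219 − 0.3636) / 0.023 = 211.1 mg/L.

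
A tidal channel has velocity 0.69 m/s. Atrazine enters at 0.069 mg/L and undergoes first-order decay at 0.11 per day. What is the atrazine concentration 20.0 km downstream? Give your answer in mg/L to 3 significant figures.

Travel time t = 20.0 km / 0.69 m/s = 2e+04/0.69 = 2.899e+04 s = 0.3355 d.
First-order decay: C = 0.069·exp(−0.11·0.3355) = 0.069·0.9638 = 0.0665 mg/L.

0.0665 mg/L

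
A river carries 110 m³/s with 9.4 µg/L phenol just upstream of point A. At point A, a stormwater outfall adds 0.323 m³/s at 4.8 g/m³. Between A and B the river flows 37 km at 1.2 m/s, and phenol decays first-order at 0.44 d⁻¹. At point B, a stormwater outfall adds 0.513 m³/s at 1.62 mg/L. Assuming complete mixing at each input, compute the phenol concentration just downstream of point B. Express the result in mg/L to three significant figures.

0.0274 mg/L

9.4 µg/L = 0.0094 mg/L.
After input A: C = (110·0.0094 + 0.323·4.8) / 110.3 = 0.02343 mg/L.
Over the 37 km reach to input B (t = 3.083e+04 s = 0.3569 d), decay gives C = 0.02343·exp(−0.44·0.3569) = 0.02002 mg/L.
After input B: C = (110.3·0.02002 + 0.513·1.62) / 110.8 = 0.02743 mg/L.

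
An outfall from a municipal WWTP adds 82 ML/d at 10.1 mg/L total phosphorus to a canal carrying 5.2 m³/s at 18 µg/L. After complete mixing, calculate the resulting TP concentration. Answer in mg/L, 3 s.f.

1.57 mg/L

82 ML/d = 0.9491 m³/s.
18 µg/L = 0.018 mg/L.
By mass balance at complete mixing, C = (0.9491·10.1 + 5.2·0.018) / (0.9491 + 5.2) = 9.679/6.149 = 1.574 mg/L.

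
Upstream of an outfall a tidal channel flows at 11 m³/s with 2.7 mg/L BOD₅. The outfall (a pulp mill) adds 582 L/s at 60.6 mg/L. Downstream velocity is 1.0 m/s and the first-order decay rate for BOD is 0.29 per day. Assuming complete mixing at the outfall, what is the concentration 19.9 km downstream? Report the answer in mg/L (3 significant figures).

5.25 mg/L

582 L/s = 0.582 m³/s.
After complete mixing, C₀ = (0.582·60.6 + 11·2.7) / 11.58 = 5.609 mg/L.
Travel time t = 1.99e+04 m / 1.0 m/s = 1.99e+04 s = 0.2303 d.
C = 5.609·exp(−0.29·0.2303) = 5.609·0.9354 = 5.247 mg/L.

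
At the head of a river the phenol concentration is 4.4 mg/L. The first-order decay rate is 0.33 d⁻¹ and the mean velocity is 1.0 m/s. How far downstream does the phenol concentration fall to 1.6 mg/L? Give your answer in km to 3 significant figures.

265 km

From C = C₀·e^(−kt), t = ln(C₀/C)/k = ln(4.4/1.6)/0.33 = 1.012/0.33 = 3.065 d.
Distance = v·t = 1.0 m/s × 2.649e+05 s = 2.649e+05 m = 264.9 km.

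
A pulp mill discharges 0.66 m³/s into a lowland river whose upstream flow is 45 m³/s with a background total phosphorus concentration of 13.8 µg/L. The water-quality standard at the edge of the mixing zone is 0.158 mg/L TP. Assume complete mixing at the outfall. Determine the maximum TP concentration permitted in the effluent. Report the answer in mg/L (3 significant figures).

9.99 mg/L

13.8 µg/L = 0.0138 mg/L.
Mass balance: 0.158·45.66 = 0.66·Cₑ + 45·0.0138.
Cₑ = (7.214 − 0.621) / 0.66 = 9.99 mg/L.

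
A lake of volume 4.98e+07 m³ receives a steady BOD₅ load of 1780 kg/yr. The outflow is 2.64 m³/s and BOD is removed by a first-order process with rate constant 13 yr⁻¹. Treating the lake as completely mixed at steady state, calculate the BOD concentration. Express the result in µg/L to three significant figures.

Outflow Q = 2.64 m³/s × 3.156e+07 s/yr = 8.331e+07 m³/yr.
Steady-state CSTR mass balance: W = Q·C + k·V·C, so C = W/(Q + kV).
Q + kV = 8.331e+07 + 13·4.98e+07 = 7.307e+08 m³/yr.
C = 1780/7.307e+08 = 2.436e-06 kg/m³ = 0.002436 mg/L = 2.436 µg/L.

2.44 µg/L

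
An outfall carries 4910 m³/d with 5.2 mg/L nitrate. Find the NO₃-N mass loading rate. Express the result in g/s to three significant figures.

4910 m³/d = 0.05683 m³/s.
Mass flux = Q·C = 0.05683 m³/s × 5.2 g/m³ = 0.2955 g/s.

0.296 g/s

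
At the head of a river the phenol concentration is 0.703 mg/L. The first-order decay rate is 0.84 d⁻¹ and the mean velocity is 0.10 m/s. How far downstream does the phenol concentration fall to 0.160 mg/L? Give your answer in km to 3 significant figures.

15.2 km

From C = C₀·e^(−kt), t = ln(C₀/C)/k = ln(0.703/0.160)/0.84 = 1.48/0.84 = 1.762 d.
Distance = v·t = 0.10 m/s × 1.522e+05 s = 1.522e+04 m = 15.22 km.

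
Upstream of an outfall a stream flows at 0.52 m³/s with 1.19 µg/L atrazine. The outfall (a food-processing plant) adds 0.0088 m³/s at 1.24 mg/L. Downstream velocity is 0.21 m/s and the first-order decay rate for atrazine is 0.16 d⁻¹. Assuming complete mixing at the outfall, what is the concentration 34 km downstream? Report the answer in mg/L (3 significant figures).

1.19 µg/L = 0.00119 mg/L.
After complete mixing, C₀ = (0.0088·1.24 + 0.52·0.00119) / 0.5288 = 0.02181 mg/L.
Travel time t = 3.4e+04 m / 0.21 m/s = 1.619e+05 s = 1.874 d.
C = 0.02181·exp(−0.16·1.874) = 0.02181·0.7409 = 0.01616 mg/L.

0.0162 mg/L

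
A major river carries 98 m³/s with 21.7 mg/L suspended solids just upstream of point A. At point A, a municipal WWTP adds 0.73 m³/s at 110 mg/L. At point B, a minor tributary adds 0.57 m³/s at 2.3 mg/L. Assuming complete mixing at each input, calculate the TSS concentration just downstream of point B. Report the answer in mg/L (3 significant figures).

After input A: C = (98·21.7 + 0.73·110) / 98.73 = 22.35 mg/L.
After input B: C = (98.73·22.35 + 0.57·2.3) / 99.3 = 22.24 mg/L.

22.2 mg/L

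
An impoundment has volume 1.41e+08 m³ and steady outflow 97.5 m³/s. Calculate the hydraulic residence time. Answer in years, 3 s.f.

Q = 97.5 m³/s × 3.156e+07 s/yr = 3.077e+09 m³/yr.
Hydraulic residence time τ = V/Q = 1.41e+08/3.077e+09 = 0.04583 yr.

0.0458 yr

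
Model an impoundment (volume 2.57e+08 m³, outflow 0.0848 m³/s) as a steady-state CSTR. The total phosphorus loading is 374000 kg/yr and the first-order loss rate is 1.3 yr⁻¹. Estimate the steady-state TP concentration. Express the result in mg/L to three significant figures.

Outflow Q = 0.0848 m³/s × 3.156e+07 s/yr = 2.676e+06 m³/yr.
Steady-state CSTR mass balance: W = Q·C + k·V·C, so C = W/(Q + kV).
Q + kV = 2.676e+06 + 1.3·2.57e+08 = 3.368e+08 m³/yr.
C = 374000/3.368e+08 = 0.001111 kg/m³ = 1.111 mg/L.

1.11 mg/L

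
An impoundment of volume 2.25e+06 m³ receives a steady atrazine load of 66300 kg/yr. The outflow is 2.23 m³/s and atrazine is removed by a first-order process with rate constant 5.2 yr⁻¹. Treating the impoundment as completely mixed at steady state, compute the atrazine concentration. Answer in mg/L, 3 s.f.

Outflow Q = 2.23 m³/s × 3.156e+07 s/yr = 7.037e+07 m³/yr.
Steady-state CSTR mass balance: W = Q·C + k·V·C, so C = W/(Q + kV).
Q + kV = 7.037e+07 + 5.2·2.25e+06 = 8.207e+07 m³/yr.
C = 66300/8.207e+07 = 0.0008078 kg/m³ = 0.8078 mg/L.

0.808 mg/L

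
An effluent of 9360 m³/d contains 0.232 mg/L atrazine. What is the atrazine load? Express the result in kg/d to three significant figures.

9360 m³/d = 0.1083 m³/s.
Mass flux = Q·C = 0.1083 m³/s × 0.232 g/m³ = 0.02513 g/s.
= 0.02513 g/s × 86.4 = 2.172 kg/d.

2.17 kg/d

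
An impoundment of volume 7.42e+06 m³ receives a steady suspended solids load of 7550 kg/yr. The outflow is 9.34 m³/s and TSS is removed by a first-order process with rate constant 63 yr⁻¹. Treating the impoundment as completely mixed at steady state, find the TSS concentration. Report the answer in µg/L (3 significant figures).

Outflow Q = 9.34 m³/s × 3.156e+07 s/yr = 2.947e+08 m³/yr.
Steady-state CSTR mass balance: W = Q·C + k·V·C, so C = W/(Q + kV).
Q + kV = 2.947e+08 + 63·7.42e+06 = 7.622e+08 m³/yr.
C = 7550/7.622e+08 = 9.905e-06 kg/m³ = 0.009905 mg/L = 9.905 µg/L.

9.91 µg/L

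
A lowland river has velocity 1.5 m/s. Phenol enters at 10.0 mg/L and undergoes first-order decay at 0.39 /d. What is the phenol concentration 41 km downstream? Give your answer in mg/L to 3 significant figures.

Travel time t = 41 km / 1.5 m/s = 4.1e+04/1.5 = 2.733e+04 s = 0.3164 d.
First-order decay: C = 10.0·exp(−0.39·0.3164) = 10.0·0.8839 = 8.839 mg/L.

8.84 mg/L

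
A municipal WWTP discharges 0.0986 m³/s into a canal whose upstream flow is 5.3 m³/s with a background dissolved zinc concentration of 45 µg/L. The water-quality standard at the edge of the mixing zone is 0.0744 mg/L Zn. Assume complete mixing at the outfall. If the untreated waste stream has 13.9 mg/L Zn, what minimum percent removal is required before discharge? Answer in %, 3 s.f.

45 µg/L = 0.045 mg/L.
Mass balance: 0.0744·5.399 = 0.0986·Cₑ + 5.3·0.045.
Cₑ = (0.4017 − 0.2385) / 0.0986 = 1.655 mg/L.
Required removal = 1 − 1.655/13.9 = 88.1 %.

88.1 %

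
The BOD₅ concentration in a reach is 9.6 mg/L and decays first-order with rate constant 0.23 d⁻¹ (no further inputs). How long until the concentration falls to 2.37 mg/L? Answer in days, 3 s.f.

6.08 d

t = ln(C₀/C)/k = ln(9.6/2.37)/0.23 = 1.399/0.23 = 6.082 d.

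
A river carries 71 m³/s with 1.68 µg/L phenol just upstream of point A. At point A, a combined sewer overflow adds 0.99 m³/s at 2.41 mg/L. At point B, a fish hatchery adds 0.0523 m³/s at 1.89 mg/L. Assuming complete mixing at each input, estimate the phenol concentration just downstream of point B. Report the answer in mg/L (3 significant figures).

1.68 µg/L = 0.00168 mg/L.
After input A: C = (71·0.00168 + 0.99·2.41) / 71.99 = 0.0348 mg/L.
After input B: C = (71.99·0.0348 + 0.0523·1.89) / 72.04 = 0.03615 mg/L.

0.0361 mg/L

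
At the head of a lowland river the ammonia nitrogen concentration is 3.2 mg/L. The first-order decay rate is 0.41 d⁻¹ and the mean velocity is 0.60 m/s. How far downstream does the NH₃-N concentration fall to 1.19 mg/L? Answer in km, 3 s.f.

125 km

From C = C₀·e^(−kt), t = ln(C₀/C)/k = ln(3.2/1.19)/0.41 = 0.9892/0.41 = 2.413 d.
Distance = v·t = 0.60 m/s × 2.085e+05 s = 1.251e+05 m = 125.1 km.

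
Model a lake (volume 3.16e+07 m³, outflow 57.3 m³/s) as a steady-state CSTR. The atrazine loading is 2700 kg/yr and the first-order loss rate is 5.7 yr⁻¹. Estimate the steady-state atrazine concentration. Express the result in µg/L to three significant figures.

1.36 µg/L

Outflow Q = 57.3 m³/s × 3.156e+07 s/yr = 1.808e+09 m³/yr.
Steady-state CSTR mass balance: W = Q·C + k·V·C, so C = W/(Q + kV).
Q + kV = 1.808e+09 + 5.7·3.16e+07 = 1.988e+09 m³/yr.
C = 2700/1.988e+09 = 1.358e-06 kg/m³ = 0.001358 mg/L = 1.358 µg/L.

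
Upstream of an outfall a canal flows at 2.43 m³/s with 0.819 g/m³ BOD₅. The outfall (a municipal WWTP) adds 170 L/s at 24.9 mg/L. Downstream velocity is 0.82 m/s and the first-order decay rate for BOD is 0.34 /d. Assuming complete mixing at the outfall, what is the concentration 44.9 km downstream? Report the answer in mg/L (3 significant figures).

170 L/s = 0.17 m³/s.
After complete mixing, C₀ = (0.17·24.9 + 2.43·0.819) / 2.6 = 2.394 mg/L.
Travel time t = 4.49e+04 m / 0.82 m/s = 5.476e+04 s = 0.6338 d.
C = 2.394·exp(−0.34·0.6338) = 2.394·0.8062 = 1.93 mg/L.

1.93 mg/L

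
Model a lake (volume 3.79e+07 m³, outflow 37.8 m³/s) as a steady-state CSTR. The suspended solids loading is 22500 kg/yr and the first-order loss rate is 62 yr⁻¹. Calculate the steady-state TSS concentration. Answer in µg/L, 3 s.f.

Outflow Q = 37.8 m³/s × 3.156e+07 s/yr = 1.193e+09 m³/yr.
Steady-state CSTR mass balance: W = Q·C + k·V·C, so C = W/(Q + kV).
Q + kV = 1.193e+09 + 62·3.79e+07 = 3.543e+09 m³/yr.
C = 22500/3.543e+09 = 6.351e-06 kg/m³ = 0.006351 mg/L = 6.351 µg/L.

6.35 µg/L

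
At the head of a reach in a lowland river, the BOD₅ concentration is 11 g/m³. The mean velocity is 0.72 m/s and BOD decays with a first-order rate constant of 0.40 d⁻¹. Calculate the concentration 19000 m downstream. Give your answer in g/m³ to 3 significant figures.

9.73 g/m³

Travel time t = 19000 m / 0.72 m/s = 1.9e+04/0.72 = 2.639e+04 s = 0.3054 d.
First-order decay: C = 11·exp(−0.40·0.3054) = 11·0.885 = 9.735 g/m³.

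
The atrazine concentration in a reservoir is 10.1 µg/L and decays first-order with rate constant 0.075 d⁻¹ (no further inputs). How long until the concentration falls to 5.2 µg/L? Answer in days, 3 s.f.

8.85 d

t = ln(C₀/C)/k = ln(10.1/5.2)/0.075 = 0.6639/0.075 = 8.852 d.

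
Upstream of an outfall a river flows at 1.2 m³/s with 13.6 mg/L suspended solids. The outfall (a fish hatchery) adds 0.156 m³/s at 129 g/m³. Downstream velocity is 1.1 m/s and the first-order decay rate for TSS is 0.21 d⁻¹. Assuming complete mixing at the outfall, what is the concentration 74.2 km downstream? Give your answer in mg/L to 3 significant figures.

22.8 mg/L

After complete mixing, C₀ = (0.156·129 + 1.2·13.6) / 1.356 = 26.88 mg/L.
Travel time t = 7.42e+04 m / 1.1 m/s = 6.745e+04 s = 0.7807 d.
C = 26.88·exp(−0.21·0.7807) = 26.88·0.8488 = 22.81 mg/L.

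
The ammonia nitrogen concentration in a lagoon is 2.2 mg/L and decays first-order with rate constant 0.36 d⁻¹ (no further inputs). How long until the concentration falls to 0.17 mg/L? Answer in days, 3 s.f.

t = ln(C₀/C)/k = ln(2.2/0.17)/0.36 = 2.56/0.36 = 7.112 d.

7.11 d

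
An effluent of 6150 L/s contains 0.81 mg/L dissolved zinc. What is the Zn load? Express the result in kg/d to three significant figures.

430 kg/d

6150 L/s = 6.15 m³/s.
Mass flux = Q·C = 6.15 m³/s × 0.81 g/m³ = 4.982 g/s.
= 4.982 g/s × 86.4 = 430.4 kg/d.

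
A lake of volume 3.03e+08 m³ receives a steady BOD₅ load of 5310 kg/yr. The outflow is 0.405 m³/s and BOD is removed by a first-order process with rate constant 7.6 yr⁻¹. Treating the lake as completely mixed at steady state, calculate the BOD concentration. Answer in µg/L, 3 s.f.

2.29 µg/L

Outflow Q = 0.405 m³/s × 3.156e+07 s/yr = 1.278e+07 m³/yr.
Steady-state CSTR mass balance: W = Q·C + k·V·C, so C = W/(Q + kV).
Q + kV = 1.278e+07 + 7.6·3.03e+08 = 2.316e+09 m³/yr.
C = 5310/2.316e+09 = 2.293e-06 kg/m³ = 0.002293 mg/L = 2.293 µg/L.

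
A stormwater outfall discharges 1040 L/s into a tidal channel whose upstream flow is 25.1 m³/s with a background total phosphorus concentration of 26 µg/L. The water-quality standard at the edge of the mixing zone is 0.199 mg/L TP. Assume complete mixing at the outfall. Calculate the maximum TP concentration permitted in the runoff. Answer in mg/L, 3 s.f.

4.37 mg/L

1040 L/s = 1.04 m³/s.
26 µg/L = 0.026 mg/L.
Mass balance: 0.199·26.14 = 1.04·Cₑ + 25.1·0.026.
Cₑ = (5.202 − 0.6526) / 1.04 = 4.374 mg/L.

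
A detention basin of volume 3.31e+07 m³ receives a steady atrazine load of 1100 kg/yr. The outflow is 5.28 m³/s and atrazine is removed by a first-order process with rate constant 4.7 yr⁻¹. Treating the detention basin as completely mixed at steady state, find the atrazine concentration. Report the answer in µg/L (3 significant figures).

3.41 µg/L

Outflow Q = 5.28 m³/s × 3.156e+07 s/yr = 1.666e+08 m³/yr.
Steady-state CSTR mass balance: W = Q·C + k·V·C, so C = W/(Q + kV).
Q + kV = 1.666e+08 + 4.7·3.31e+07 = 3.222e+08 m³/yr.
C = 1100/3.222e+08 = 3.414e-06 kg/m³ = 0.003414 mg/L = 3.414 µg/L.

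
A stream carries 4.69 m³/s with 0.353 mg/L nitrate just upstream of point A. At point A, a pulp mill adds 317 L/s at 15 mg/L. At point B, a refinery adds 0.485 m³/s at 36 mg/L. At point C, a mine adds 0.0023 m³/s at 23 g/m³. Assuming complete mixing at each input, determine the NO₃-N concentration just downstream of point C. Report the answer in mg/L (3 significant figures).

317 L/s = 0.317 m³/s.
After input A: C = (4.69·0.353 + 0.317·15) / 5.007 = 1.28 mg/L.
After input B: C = (5.007·1.28 + 0.485·36) / 5.492 = 4.346 mg/L.
After input C: C = (5.492·4.346 + 0.0023·23) / 5.494 = 4.354 mg/L.

4.35 mg/L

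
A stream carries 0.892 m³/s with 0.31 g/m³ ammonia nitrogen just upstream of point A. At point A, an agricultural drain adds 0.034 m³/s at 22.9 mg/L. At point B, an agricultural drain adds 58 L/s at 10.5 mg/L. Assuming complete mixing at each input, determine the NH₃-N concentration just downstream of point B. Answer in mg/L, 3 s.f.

1.69 mg/L

After input A: C = (0.892·0.31 + 0.034·22.9) / 0.926 = 1.139 mg/L.
58 L/s = 0.058 m³/s.
After input B: C = (0.926·1.139 + 0.058·10.5) / 0.984 = 1.691 mg/L.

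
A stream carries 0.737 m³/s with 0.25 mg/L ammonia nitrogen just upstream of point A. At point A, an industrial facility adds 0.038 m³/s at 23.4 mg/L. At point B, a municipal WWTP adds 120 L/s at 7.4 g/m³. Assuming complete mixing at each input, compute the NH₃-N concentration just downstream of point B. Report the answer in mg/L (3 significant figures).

After input A: C = (0.737·0.25 + 0.038·23.4) / 0.775 = 1.385 mg/L.
120 L/s = 0.12 m³/s.
After input B: C = (0.775·1.385 + 0.12·7.4) / 0.895 = 2.192 mg/L.

2.19 mg/L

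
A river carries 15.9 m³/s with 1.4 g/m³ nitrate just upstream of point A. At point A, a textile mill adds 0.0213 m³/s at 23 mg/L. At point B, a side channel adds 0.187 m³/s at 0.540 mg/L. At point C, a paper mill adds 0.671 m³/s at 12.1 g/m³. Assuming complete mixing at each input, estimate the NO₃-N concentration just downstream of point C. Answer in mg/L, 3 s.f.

1.85 mg/L

After input A: C = (15.9·1.4 + 0.0213·23) / 15.92 = 1.429 mg/L.
After input B: C = (15.92·1.429 + 0.187·0.54) / 16.11 = 1.419 mg/L.
After input C: C = (16.11·1.419 + 0.671·12.1) / 16.78 = 1.846 mg/L.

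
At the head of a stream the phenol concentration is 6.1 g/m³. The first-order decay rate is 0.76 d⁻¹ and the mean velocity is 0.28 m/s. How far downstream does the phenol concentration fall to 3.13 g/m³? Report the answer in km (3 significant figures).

From C = C₀·e^(−kt), t = ln(C₀/C)/k = ln(6.1/3.13)/0.76 = 0.6673/0.76 = 0.878 d.
Distance = v·t = 0.28 m/s × 7.586e+04 s = 2.124e+04 m = 21.24 km.

21.2 km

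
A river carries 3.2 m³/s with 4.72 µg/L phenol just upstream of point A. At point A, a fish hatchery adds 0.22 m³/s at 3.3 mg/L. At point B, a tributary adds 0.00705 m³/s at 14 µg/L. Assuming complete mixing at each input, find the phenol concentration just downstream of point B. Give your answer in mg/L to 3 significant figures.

0.216 mg/L

4.72 µg/L = 0.00472 mg/L.
After input A: C = (3.2·0.00472 + 0.22·3.3) / 3.42 = 0.2167 mg/L.
14 µg/L = 0.014 mg/L.
After input B: C = (3.42·0.2167 + 0.00705·0.014) / 3.427 = 0.2163 mg/L.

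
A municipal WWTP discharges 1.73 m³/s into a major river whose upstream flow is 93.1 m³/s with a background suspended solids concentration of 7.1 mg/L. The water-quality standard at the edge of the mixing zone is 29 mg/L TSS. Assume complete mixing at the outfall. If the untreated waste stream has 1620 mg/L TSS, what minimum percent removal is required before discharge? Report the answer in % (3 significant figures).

25.5 %

Mass balance: 29·94.83 = 1.73·Cₑ + 93.1·7.1.
Cₑ = (2750 − 661) / 1.73 = 1208 mg/L.
Required removal = 1 − 1208/1620 = 25.46 %.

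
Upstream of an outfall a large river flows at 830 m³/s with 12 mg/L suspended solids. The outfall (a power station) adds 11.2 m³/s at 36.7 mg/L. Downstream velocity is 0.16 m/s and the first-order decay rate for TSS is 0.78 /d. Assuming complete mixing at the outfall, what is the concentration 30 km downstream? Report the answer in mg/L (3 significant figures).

After complete mixing, C₀ = (11.2·36.7 + 830·12) / 841.2 = 12.33 mg/L.
Travel time t = 3e+04 m / 0.16 m/s = 1.875e+05 s = 2.17 d.
C = 12.33·exp(−0.78·2.17) = 12.33·0.184 = 2.269 mg/L.

2.27 mg/L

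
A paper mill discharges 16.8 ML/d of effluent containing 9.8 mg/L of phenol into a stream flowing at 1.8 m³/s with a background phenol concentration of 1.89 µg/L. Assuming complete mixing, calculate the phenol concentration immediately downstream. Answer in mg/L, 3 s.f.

0.957 mg/L

16.8 ML/d = 0.1944 m³/s.
1.89 µg/L = 0.00189 mg/L.
By mass balance at complete mixing, C = (0.1944·9.8 + 1.8·0.00189) / (0.1944 + 1.8) = 1.909/1.994 = 0.9571 mg/L.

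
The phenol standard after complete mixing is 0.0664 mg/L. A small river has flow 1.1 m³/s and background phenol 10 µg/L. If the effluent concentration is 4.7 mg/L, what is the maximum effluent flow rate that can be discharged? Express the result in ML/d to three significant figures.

1.16 ML/d

10 µg/L = 0.01 mg/L.
Mass balance at complete mixing: C_std·(Q_w + Q_r) = Q_w·C_e + Q_r·C_b.
Rearranging, Q_w = Q_r·(C_std − C_b)/(C_e − C_std) = 1.1·(0.0664 − 0.01) / (4.7 − 0.0664) = 0.01339 m³/s.
= 1.157 ML/d.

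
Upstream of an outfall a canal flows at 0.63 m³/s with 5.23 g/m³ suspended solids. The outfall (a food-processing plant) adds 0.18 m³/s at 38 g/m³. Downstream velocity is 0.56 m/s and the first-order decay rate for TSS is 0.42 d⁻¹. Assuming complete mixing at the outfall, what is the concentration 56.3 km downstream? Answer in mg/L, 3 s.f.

7.68 mg/L

After complete mixing, C₀ = (0.18·38 + 0.63·5.23) / 0.81 = 12.51 mg/L.
Travel time t = 5.63e+04 m / 0.56 m/s = 1.005e+05 s = 1.164 d.
C = 12.51·exp(−0.42·1.164) = 12.51·0.6134 = 7.675 mg/L.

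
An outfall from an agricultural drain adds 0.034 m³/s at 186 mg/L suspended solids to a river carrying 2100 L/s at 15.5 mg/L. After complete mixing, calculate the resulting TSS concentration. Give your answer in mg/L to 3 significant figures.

2100 L/s = 2.1 m³/s.
By mass balance at complete mixing, C = (0.034·186 + 2.1·15.5) / (0.034 + 2.1) = 38.87/2.134 = 18.22 mg/L.

18.2 mg/L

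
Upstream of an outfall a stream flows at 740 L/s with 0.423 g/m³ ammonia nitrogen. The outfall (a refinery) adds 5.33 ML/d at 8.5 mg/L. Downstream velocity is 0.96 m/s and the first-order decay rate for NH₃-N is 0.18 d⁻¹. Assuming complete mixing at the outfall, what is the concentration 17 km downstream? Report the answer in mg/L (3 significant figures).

1.01 mg/L

5.33 ML/d = 0.06169 m³/s.
740 L/s = 0.74 m³/s.
After complete mixing, C₀ = (0.06169·8.5 + 0.74·0.423) / 0.8017 = 1.045 mg/L.
Travel time t = 1.7e+04 m / 0.96 m/s = 1.771e+04 s = 0.205 d.
C = 1.045·exp(−0.18·0.205) = 1.045·0.9638 = 1.007 mg/L.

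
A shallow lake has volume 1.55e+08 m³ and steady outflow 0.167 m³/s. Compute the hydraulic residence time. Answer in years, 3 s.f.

29.4 yr

Q = 0.167 m³/s × 3.156e+07 s/yr = 5.27e+06 m³/yr.
Hydraulic residence time τ = V/Q = 1.55e+08/5.27e+06 = 29.41 yr.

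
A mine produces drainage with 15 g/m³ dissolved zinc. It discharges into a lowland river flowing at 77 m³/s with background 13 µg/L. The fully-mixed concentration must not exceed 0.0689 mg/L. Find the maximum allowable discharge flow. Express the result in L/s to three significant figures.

288 L/s

13 µg/L = 0.013 mg/L.
Mass balance at complete mixing: C_std·(Q_w + Q_r) = Q_w·C_e + Q_r·C_b.
Rearranging, Q_w = Q_r·(C_std − C_b)/(C_e − C_std) = 77·(0.0689 − 0.013) / (15 − 0.0689) = 0.2883 m³/s.
= 288.3 L/s.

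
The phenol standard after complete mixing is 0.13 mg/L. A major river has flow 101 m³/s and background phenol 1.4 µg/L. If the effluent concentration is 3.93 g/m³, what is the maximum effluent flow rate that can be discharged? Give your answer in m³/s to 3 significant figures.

1.4 µg/L = 0.0014 mg/L.
Mass balance at complete mixing: C_std·(Q_w + Q_r) = Q_w·C_e + Q_r·C_b.
Rearranging, Q_w = Q_r·(C_std − C_b)/(C_e − C_std) = 101·(0.13 − 0.0014) / (3.93 − 0.13) = 3.418 m³/s.

3.42 m³/s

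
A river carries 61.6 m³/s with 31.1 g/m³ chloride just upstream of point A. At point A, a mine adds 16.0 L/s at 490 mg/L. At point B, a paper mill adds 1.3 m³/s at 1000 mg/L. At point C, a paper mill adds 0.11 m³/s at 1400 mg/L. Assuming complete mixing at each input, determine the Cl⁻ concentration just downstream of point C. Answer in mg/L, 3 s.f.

53.6 mg/L

16.0 L/s = 0.016 m³/s.
After input A: C = (61.6·31.1 + 0.016·490) / 61.62 = 31.22 mg/L.
After input B: C = (61.62·31.22 + 1.3·1000) / 62.92 = 51.24 mg/L.
After input C: C = (62.92·51.24 + 0.11·1400) / 63.03 = 53.59 mg/L.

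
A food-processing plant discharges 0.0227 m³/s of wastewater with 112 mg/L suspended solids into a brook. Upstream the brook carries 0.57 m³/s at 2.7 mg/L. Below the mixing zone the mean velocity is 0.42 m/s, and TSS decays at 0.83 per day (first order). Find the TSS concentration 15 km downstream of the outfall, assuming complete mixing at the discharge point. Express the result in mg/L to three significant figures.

4.89 mg/L

After complete mixing, C₀ = (0.0227·112 + 0.57·2.7) / 0.5927 = 6.886 mg/L.
Travel time t = 1.5e+04 m / 0.42 m/s = 3.571e+04 s = 0.4134 d.
C = 6.886·exp(−0.83·0.4134) = 6.886·0.7096 = 4.886 mg/L.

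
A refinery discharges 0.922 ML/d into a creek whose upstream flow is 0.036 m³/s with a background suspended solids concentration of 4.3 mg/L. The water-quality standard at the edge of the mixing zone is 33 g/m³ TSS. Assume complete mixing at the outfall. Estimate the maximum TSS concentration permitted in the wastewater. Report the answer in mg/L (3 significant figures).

0.922 ML/d = 0.01067 m³/s.
Mass balance: 33·0.04667 = 0.01067·Cₑ + 0.036·4.3.
Cₑ = (1.54 − 0.1548) / 0.01067 = 129.8 mg/L.

130 mg/L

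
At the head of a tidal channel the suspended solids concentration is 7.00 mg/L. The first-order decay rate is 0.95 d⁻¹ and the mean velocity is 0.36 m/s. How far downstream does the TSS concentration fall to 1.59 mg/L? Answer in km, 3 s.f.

48.5 km

From C = C₀·e^(−kt), t = ln(C₀/C)/k = ln(7.00/1.59)/0.95 = 1.482/0.95 = 1.56 d.
Distance = v·t = 0.36 m/s × 1.348e+05 s = 4.853e+04 m = 48.53 km.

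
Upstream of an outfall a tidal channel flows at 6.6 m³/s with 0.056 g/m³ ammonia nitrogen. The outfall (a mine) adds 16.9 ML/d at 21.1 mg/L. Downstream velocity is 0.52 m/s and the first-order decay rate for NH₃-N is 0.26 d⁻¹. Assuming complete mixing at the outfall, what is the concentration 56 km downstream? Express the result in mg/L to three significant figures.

16.9 ML/d = 0.1956 m³/s.
After complete mixing, C₀ = (0.1956·21.1 + 6.6·0.056) / 6.796 = 0.6617 mg/L.
Travel time t = 5.6e+04 m / 0.52 m/s = 1.077e+05 s = 1.246 d.
C = 0.6617·exp(−0.26·1.246) = 0.6617·0.7232 = 0.4786 mg/L.

0.479 mg/L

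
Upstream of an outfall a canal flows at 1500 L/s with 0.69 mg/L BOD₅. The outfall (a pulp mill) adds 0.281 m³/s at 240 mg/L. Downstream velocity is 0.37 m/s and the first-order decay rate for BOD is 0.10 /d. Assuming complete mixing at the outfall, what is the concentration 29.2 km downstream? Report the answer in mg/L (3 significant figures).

1500 L/s = 1.5 m³/s.
After complete mixing, C₀ = (0.281·240 + 1.5·0.69) / 1.781 = 38.45 mg/L.
Travel time t = 2.92e+04 m / 0.37 m/s = 7.892e+04 s = 0.9134 d.
C = 38.45·exp(−0.10·0.9134) = 38.45·0.9127 = 35.09 mg/L.

35.1 mg/L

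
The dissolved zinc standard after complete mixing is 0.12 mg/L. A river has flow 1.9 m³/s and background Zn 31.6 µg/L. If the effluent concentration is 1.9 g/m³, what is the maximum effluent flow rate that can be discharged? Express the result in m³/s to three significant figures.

0.0944 m³/s

31.6 µg/L = 0.0316 mg/L.
Mass balance at complete mixing: C_std·(Q_w + Q_r) = Q_w·C_e + Q_r·C_b.
Rearranging, Q_w = Q_r·(C_std − C_b)/(C_e − C_std) = 1.9·(0.12 − 0.0316) / (1.9 − 0.12) = 0.09436 m³/s.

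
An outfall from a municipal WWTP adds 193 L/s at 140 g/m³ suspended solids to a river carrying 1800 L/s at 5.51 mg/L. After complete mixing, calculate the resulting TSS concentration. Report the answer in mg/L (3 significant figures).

18.5 mg/L

193 L/s = 0.193 m³/s.
1800 L/s = 1.8 m³/s.
Flow-weighted mixing gives C = (0.193·140 + 1.8·5.51) / (0.193 + 1.8) = 36.94/1.993 = 18.53 mg/L.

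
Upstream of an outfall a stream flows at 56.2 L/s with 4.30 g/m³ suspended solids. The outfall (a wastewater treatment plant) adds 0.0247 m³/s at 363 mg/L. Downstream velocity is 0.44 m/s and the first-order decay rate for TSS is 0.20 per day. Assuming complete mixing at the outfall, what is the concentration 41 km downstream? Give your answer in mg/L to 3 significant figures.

91.7 mg/L

56.2 L/s = 0.0562 m³/s.
After complete mixing, C₀ = (0.0247·363 + 0.0562·4.3) / 0.0809 = 113.8 mg/L.
Travel time t = 4.1e+04 m / 0.44 m/s = 9.318e+04 s = 1.078 d.
C = 113.8·exp(−0.20·1.078) = 113.8·0.806 = 91.73 mg/L.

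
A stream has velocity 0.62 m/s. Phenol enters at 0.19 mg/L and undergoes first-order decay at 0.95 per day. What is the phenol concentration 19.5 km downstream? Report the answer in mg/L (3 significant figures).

Travel time t = 19.5 km / 0.62 m/s = 1.95e+04/0.62 = 3.145e+04 s = 0.364 d.
First-order decay: C = 0.19·exp(−0.95·0.364) = 0.19·0.7076 = 0.1345 mg/L.

0.134 mg/L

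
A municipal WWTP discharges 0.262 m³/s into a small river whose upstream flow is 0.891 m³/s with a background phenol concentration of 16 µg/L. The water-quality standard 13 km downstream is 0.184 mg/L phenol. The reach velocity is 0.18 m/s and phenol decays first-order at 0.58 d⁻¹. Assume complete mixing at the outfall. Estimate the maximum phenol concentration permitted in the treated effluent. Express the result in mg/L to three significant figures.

1.26 mg/L

16 µg/L = 0.016 mg/L.
Travel time to the compliance point: t = 1.3e+04/0.18 = 7.222e+04 s = 0.8359 d; decay factor exp(−0.58·0.8359) = 0.6158.
So the concentration just after mixing may be at most 0.184/0.6158 = 0.2988 mg/L.
Mass balance: 0.2988·1.153 = 0.262·Cₑ + 0.891·0.016.
Cₑ = (0.3445 − 0.01426) / 0.262 = 1.261 mg/L.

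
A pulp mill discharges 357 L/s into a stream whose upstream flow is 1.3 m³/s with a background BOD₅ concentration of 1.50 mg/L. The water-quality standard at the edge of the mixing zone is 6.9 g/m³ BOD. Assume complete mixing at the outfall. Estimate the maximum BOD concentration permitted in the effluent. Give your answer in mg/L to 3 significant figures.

26.6 mg/L

357 L/s = 0.357 m³/s.
Mass balance: 6.9·1.657 = 0.357·Cₑ + 1.3·1.5.
Cₑ = (11.43 − 1.95) / 0.357 = 26.56 mg/L.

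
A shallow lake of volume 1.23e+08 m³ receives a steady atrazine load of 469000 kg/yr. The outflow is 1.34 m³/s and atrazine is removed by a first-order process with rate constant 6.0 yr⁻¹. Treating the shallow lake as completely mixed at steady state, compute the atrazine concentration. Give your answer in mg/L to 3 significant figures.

0.601 mg/L

Outflow Q = 1.34 m³/s × 3.156e+07 s/yr = 4.229e+07 m³/yr.
Steady-state CSTR mass balance: W = Q·C + k·V·C, so C = W/(Q + kV).
Q + kV = 4.229e+07 + 6.0·1.23e+08 = 7.803e+08 m³/yr.
C = 469000/7.803e+08 = 0.0006011 kg/m³ = 0.6011 mg/L.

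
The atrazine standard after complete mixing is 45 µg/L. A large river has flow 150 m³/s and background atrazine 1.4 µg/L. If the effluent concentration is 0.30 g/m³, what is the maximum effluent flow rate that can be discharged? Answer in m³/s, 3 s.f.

25.6 m³/s

1.4 µg/L = 0.0014 mg/L.
45 µg/L = 0.045 mg/L.
Mass balance at complete mixing: C_std·(Q_w + Q_r) = Q_w·C_e + Q_r·C_b.
Rearranging, Q_w = Q_r·(C_std − C_b)/(C_e − C_std) = 150·(0.045 − 0.0014) / (0.3 − 0.045) = 25.65 m³/s.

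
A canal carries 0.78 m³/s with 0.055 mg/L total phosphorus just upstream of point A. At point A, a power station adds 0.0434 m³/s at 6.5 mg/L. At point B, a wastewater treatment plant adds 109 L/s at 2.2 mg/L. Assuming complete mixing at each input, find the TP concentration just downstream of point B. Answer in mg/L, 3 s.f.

After input A: C = (0.78·0.055 + 0.0434·6.5) / 0.8234 = 0.3947 mg/L.
109 L/s = 0.109 m³/s.
After input B: C = (0.8234·0.3947 + 0.109·2.2) / 0.9324 = 0.6057 mg/L.

0.606 mg/L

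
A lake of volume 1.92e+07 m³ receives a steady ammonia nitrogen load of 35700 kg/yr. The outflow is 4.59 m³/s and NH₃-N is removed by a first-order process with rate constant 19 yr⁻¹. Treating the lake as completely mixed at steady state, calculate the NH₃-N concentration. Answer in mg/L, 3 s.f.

Outflow Q = 4.59 m³/s × 3.156e+07 s/yr = 1.448e+08 m³/yr.
Steady-state CSTR mass balance: W = Q·C + k·V·C, so C = W/(Q + kV).
Q + kV = 1.448e+08 + 19·1.92e+07 = 5.096e+08 m³/yr.
C = 35700/5.096e+08 = 7.005e-05 kg/m³ = 0.07005 mg/L.

0.0700 mg/L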